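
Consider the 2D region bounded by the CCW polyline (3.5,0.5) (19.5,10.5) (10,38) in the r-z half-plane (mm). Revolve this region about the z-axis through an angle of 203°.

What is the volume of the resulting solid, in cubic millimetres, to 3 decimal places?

Profile (r,z), 3 vertices: (3.5,0.5) (19.5,10.5) (10,38)
edge 0: (3.5,0.5)→(19.5,10.5)  cross = 3.5·10.5 − 19.5·0.5 = 27.0000; (r_i+r_j)·cross = 23·27.0000 = 621.0000
edge 1: (19.5,10.5)→(10,38)  cross = 19.5·38 − 10·10.5 = 636.0000; (r_i+r_j)·cross = 29.5·636.0000 = 18762.0000
edge 2: (10,38)→(3.5,0.5)  cross = 10·0.5 − 3.5·38 = -128.0000; (r_i+r_j)·cross = 13.5·-128.0000 = -1728.0000
Σcross = 535.0000 → A = |Σcross|/2 = 267.5000 mm²
Σ(r_i+r_j)·cross = 17655.0000 → first moment M = |Σ|/6 = 2942.5000
R_c = M/A = 2942.5000/267.5000 = 11.0000 mm
θ = 203° = 3.543018 rad
V = θ·R_c·A = 3.543018·11.0000·267.5000 = 10425.332 mm³

Volume = 10425.332 mm³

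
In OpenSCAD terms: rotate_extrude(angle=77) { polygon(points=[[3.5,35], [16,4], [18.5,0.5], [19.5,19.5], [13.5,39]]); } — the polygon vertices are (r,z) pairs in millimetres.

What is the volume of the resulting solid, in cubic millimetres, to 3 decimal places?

Volume = 5047.534 mm³

Profile (r,z), 5 vertices: (3.5,35) (16,4) (18.5,0.5) (19.5,19.5) (13.5,39)
edge 0: (3.5,35)→(16,4)  cross = 3.5·4 − 16·35 = -546.0000; (r_i+r_j)·cross = 19.5·-546.0000 = -10647.0000
edge 1: (16,4)→(18.5,0.5)  cross = 16·0.5 − 18.5·4 = -66.0000; (r_i+r_j)·cross = 34.5·-66.0000 = -2277.0000
edge 2: (18.5,0.5)→(19.5,19.5)  cross = 18.5·19.5 − 19.5·0.5 = 351.0000; (r_i+r_j)·cross = 38·351.0000 = 13338.0000
edge 3: (19.5,19.5)→(13.5,39)  cross = 19.5·39 − 13.5·19.5 = 497.2500; (r_i+r_j)·cross = 33·497.2500 = 16409.2500
edge 4: (13.5,39)→(3.5,35)  cross = 13.5·35 − 3.5·39 = 336.0000; (r_i+r_j)·cross = 17·336.0000 = 5712.0000
Σcross = 572.2500 → A = |Σcross|/2 = 286.1250 mm²
Σ(r_i+r_j)·cross = 22535.2500 → first moment M = |Σ|/6 = 3755.8750
R_c = M/A = 3755.8750/286.1250 = 13.1267 mm
θ = 77° = 1.343904 rad
V = θ·R_c·A = 1.343904·13.1267·286.1250 = 5047.534 mm³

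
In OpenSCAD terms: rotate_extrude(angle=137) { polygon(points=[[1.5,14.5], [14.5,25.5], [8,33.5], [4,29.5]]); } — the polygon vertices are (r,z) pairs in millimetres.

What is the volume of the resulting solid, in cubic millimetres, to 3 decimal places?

Profile (r,z), 4 vertices: (1.5,14.5) (14.5,25.5) (8,33.5) (4,29.5)
edge 0: (1.5,14.5)→(14.5,25.5)  cross = 1.5·25.5 − 14.5·14.5 = -172.0000; (r_i+r_j)·cross = 16·-172.0000 = -2752.0000
edge 1: (14.5,25.5)→(8,33.5)  cross = 14.5·33.5 − 8·25.5 = 281.7500; (r_i+r_j)·cross = 22.5·281.7500 = 6339.3750
edge 2: (8,33.5)→(4,29.5)  cross = 8·29.5 − 4·33.5 = 102.0000; (r_i+r_j)·cross = 12·102.0000 = 1224.0000
edge 3: (4,29.5)→(1.5,14.5)  cross = 4·14.5 − 1.5·29.5 = 13.7500; (r_i+r_j)·cross = 5.5·13.7500 = 75.6250
Σcross = 225.5000 → A = |Σcross|/2 = 112.7500 mm²
Σ(r_i+r_j)·cross = 4887.0000 → first moment M = |Σ|/6 = 814.5000
R_c = M/A = 814.5000/112.7500 = 7.2239 mm
θ = 137° = 2.391101 rad
V = θ·R_c·A = 2.391101·7.2239·112.7500 = 1947.552 mm³

Volume = 1947.552 mm³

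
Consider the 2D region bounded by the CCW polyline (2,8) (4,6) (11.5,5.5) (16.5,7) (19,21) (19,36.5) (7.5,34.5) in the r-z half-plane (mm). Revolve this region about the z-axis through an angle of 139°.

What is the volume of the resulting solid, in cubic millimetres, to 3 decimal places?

Volume = 11186.170 mm³

Profile (r,z), 7 vertices: (2,8) (4,6) (11.5,5.5) (16.5,7) (19,21) (19,36.5) (7.5,34.5)
edge 0: (2,8)→(4,6)  cross = 2·6 − 4·8 = -20.0000; (r_i+r_j)·cross = 6·-20.0000 = -120.0000
edge 1: (4,6)→(11.5,5.5)  cross = 4·5.5 − 11.5·6 = -47.0000; (r_i+r_j)·cross = 15.5·-47.0000 = -728.5000
edge 2: (11.5,5.5)→(16.5,7)  cross = 11.5·7 − 16.5·5.5 = -10.2500; (r_i+r_j)·cross = 28·-10.2500 = -287.0000
edge 3: (16.5,7)→(19,21)  cross = 16.5·21 − 19·7 = 213.5000; (r_i+r_j)·cross = 35.5·213.5000 = 7579.2500
edge 4: (19,21)→(19,36.5)  cross = 19·36.5 − 19·21 = 294.5000; (r_i+r_j)·cross = 38·294.5000 = 11191.0000
edge 5: (19,36.5)→(7.5,34.5)  cross = 19·34.5 − 7.5·36.5 = 381.7500; (r_i+r_j)·cross = 26.5·381.7500 = 10116.3750
edge 6: (7.5,34.5)→(2,8)  cross = 7.5·8 − 2·34.5 = -9.0000; (r_i+r_j)·cross = 9.5·-9.0000 = -85.5000
Σcross = 803.5000 → A = |Σcross|/2 = 401.7500 mm²
Σ(r_i+r_j)·cross = 27665.6250 → first moment M = |Σ|/6 = 4610.9375
R_c = M/A = 4610.9375/401.7500 = 11.4771 mm
θ = 139° = 2.426008 rad
V = θ·R_c·A = 2.426008·11.4771·401.7500 = 11186.170 mm³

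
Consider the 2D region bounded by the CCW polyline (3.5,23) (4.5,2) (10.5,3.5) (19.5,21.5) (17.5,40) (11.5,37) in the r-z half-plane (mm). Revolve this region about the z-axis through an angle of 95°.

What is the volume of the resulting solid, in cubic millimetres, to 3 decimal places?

Profile (r,z), 6 vertices: (3.5,23) (4.5,2) (10.5,3.5) (19.5,21.5) (17.5,40) (11.5,37)
edge 0: (3.5,23)→(4.5,2)  cross = 3.5·2 − 4.5·23 = -96.5000; (r_i+r_j)·cross = 8·-96.5000 = -772.0000
edge 1: (4.5,2)→(10.5,3.5)  cross = 4.5·3.5 − 10.5·2 = -5.2500; (r_i+r_j)·cross = 15·-5.2500 = -78.7500
edge 2: (10.5,3.5)→(19.5,21.5)  cross = 10.5·21.5 − 19.5·3.5 = 157.5000; (r_i+r_j)·cross = 30·157.5000 = 4725.0000
edge 3: (19.5,21.5)→(17.5,40)  cross = 19.5·40 − 17.5·21.5 = 403.7500; (r_i+r_j)·cross = 37·403.7500 = 14938.7500
edge 4: (17.5,40)→(11.5,37)  cross = 17.5·37 − 11.5·40 = 187.5000; (r_i+r_j)·cross = 29·187.5000 = 5437.5000
edge 5: (11.5,37)→(3.5,23)  cross = 11.5·23 − 3.5·37 = 135.0000; (r_i+r_j)·cross = 15·135.0000 = 2025.0000
Σcross = 782.0000 → A = |Σcross|/2 = 391.0000 mm²
Σ(r_i+r_j)·cross = 26275.5000 → first moment M = |Σ|/6 = 4379.2500
R_c = M/A = 4379.2500/391.0000 = 11.2001 mm
θ = 95° = 1.658063 rad
V = θ·R_c·A = 1.658063·11.2001·391.0000 = 7261.071 mm³

Volume = 7261.071 mm³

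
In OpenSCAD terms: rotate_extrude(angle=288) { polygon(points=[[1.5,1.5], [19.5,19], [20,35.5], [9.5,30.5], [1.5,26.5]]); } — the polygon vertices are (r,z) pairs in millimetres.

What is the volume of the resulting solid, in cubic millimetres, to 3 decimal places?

Volume = 18864.426 mm³

Profile (r,z), 5 vertices: (1.5,1.5) (19.5,19) (20,35.5) (9.5,30.5) (1.5,26.5)
edge 0: (1.5,1.5)→(19.5,19)  cross = 1.5·19 − 19.5·1.5 = -0.7500; (r_i+r_j)·cross = 21·-0.7500 = -15.7500
edge 1: (19.5,19)→(20,35.5)  cross = 19.5·35.5 − 20·19 = 312.2500; (r_i+r_j)·cross = 39.5·312.2500 = 12333.8750
edge 2: (20,35.5)→(9.5,30.5)  cross = 20·30.5 − 9.5·35.5 = 272.7500; (r_i+r_j)·cross = 29.5·272.7500 = 8046.1250
edge 3: (9.5,30.5)→(1.5,26.5)  cross = 9.5·26.5 − 1.5·30.5 = 206.0000; (r_i+r_j)·cross = 11·206.0000 = 2266.0000
edge 4: (1.5,26.5)→(1.5,1.5)  cross = 1.5·1.5 − 1.5·26.5 = -37.5000; (r_i+r_j)·cross = 3·-37.5000 = -112.5000
Σcross = 752.7500 → A = |Σcross|/2 = 376.3750 mm²
Σ(r_i+r_j)·cross = 22517.7500 → first moment M = |Σ|/6 = 3752.9583
R_c = M/A = 3752.9583/376.3750 = 9.9713 mm
θ = 288° = 5.026548 rad
V = θ·R_c·A = 5.026548·9.9713·376.3750 = 18864.426 mm³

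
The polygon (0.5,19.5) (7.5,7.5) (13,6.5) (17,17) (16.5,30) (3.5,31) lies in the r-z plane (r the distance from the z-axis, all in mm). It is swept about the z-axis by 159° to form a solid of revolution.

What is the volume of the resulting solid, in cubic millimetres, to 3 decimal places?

Profile (r,z), 6 vertices: (0.5,19.5) (7.5,7.5) (13,6.5) (17,17) (16.5,30) (3.5,31)
edge 0: (0.5,19.5)→(7.5,7.5)  cross = 0.5·7.5 − 7.5·19.5 = -142.5000; (r_i+r_j)·cross = 8·-142.5000 = -1140.0000
edge 1: (7.5,7.5)→(13,6.5)  cross = 7.5·6.5 − 13·7.5 = -48.7500; (r_i+r_j)·cross = 20.5·-48.7500 = -999.3750
edge 2: (13,6.5)→(17,17)  cross = 13·17 − 17·6.5 = 110.5000; (r_i+r_j)·cross = 30·110.5000 = 3315.0000
edge 3: (17,17)→(16.5,30)  cross = 17·30 − 16.5·17 = 229.5000; (r_i+r_j)·cross = 33.5·229.5000 = 7688.2500
edge 4: (16.5,30)→(3.5,31)  cross = 16.5·31 − 3.5·30 = 406.5000; (r_i+r_j)·cross = 20·406.5000 = 8130.0000
edge 5: (3.5,31)→(0.5,19.5)  cross = 3.5·19.5 − 0.5·31 = 52.7500; (r_i+r_j)·cross = 4·52.7500 = 211.0000
Σcross = 608.0000 → A = |Σcross|/2 = 304.0000 mm²
Σ(r_i+r_j)·cross = 17204.8750 → first moment M = |Σ|/6 = 2867.4792
R_c = M/A = 2867.4792/304.0000 = 9.4325 mm
θ = 159° = 2.775074 rad
V = θ·R_c·A = 2.775074·9.4325·304.0000 = 7957.465 mm³

Volume = 7957.465 mm³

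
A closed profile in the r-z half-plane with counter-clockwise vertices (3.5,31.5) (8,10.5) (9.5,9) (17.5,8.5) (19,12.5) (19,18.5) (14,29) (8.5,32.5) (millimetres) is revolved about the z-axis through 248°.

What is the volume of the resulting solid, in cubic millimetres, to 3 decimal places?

Volume = 12670.448 mm³

Profile (r,z), 8 vertices: (3.5,31.5) (8,10.5) (9.5,9) (17.5,8.5) (19,12.5) (19,18.5) (14,29) (8.5,32.5)
edge 0: (3.5,31.5)→(8,10.5)  cross = 3.5·10.5 − 8·31.5 = -215.2500; (r_i+r_j)·cross = 11.5·-215.2500 = -2475.3750
edge 1: (8,10.5)→(9.5,9)  cross = 8·9 − 9.5·10.5 = -27.7500; (r_i+r_j)·cross = 17.5·-27.7500 = -485.6250
edge 2: (9.5,9)→(17.5,8.5)  cross = 9.5·8.5 − 17.5·9 = -76.7500; (r_i+r_j)·cross = 27·-76.7500 = -2072.2500
edge 3: (17.5,8.5)→(19,12.5)  cross = 17.5·12.5 − 19·8.5 = 57.2500; (r_i+r_j)·cross = 36.5·57.2500 = 2089.6250
edge 4: (19,12.5)→(19,18.5)  cross = 19·18.5 − 19·12.5 = 114.0000; (r_i+r_j)·cross = 38·114.0000 = 4332.0000
edge 5: (19,18.5)→(14,29)  cross = 19·29 − 14·18.5 = 292.0000; (r_i+r_j)·cross = 33·292.0000 = 9636.0000
edge 6: (14,29)→(8.5,32.5)  cross = 14·32.5 − 8.5·29 = 208.5000; (r_i+r_j)·cross = 22.5·208.5000 = 4691.2500
edge 7: (8.5,32.5)→(3.5,31.5)  cross = 8.5·31.5 − 3.5·32.5 = 154.0000; (r_i+r_j)·cross = 12·154.0000 = 1848.0000
Σcross = 506.0000 → A = |Σcross|/2 = 253.0000 mm²
Σ(r_i+r_j)·cross = 17563.6250 → first moment M = |Σ|/6 = 2927.2708
R_c = M/A = 2927.2708/253.0000 = 11.5702 mm
θ = 248° = 4.328417 rad
V = θ·R_c·A = 4.328417·11.5702·253.0000 = 12670.448 mm³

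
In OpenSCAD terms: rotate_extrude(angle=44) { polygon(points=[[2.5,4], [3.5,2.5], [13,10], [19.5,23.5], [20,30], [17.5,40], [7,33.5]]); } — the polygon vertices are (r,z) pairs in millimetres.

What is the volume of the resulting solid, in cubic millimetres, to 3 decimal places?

Volume = 3252.822 mm³

Profile (r,z), 7 vertices: (2.5,4) (3.5,2.5) (13,10) (19.5,23.5) (20,30) (17.5,40) (7,33.5)
edge 0: (2.5,4)→(3.5,2.5)  cross = 2.5·2.5 − 3.5·4 = -7.7500; (r_i+r_j)·cross = 6·-7.7500 = -46.5000
edge 1: (3.5,2.5)→(13,10)  cross = 3.5·10 − 13·2.5 = 2.5000; (r_i+r_j)·cross = 16.5·2.5000 = 41.2500
edge 2: (13,10)→(19.5,23.5)  cross = 13·23.5 − 19.5·10 = 110.5000; (r_i+r_j)·cross = 32.5·110.5000 = 3591.2500
edge 3: (19.5,23.5)→(20,30)  cross = 19.5·30 − 20·23.5 = 115.0000; (r_i+r_j)·cross = 39.5·115.0000 = 4542.5000
edge 4: (20,30)→(17.5,40)  cross = 20·40 − 17.5·30 = 275.0000; (r_i+r_j)·cross = 37.5·275.0000 = 10312.5000
edge 5: (17.5,40)→(7,33.5)  cross = 17.5·33.5 − 7·40 = 306.2500; (r_i+r_j)·cross = 24.5·306.2500 = 7503.1250
edge 6: (7,33.5)→(2.5,4)  cross = 7·4 − 2.5·33.5 = -55.7500; (r_i+r_j)·cross = 9.5·-55.7500 = -529.6250
Σcross = 745.7500 → A = |Σcross|/2 = 372.8750 mm²
Σ(r_i+r_j)·cross = 25414.5000 → first moment M = |Σ|/6 = 4235.7500
R_c = M/A = 4235.7500/372.8750 = 11.3597 mm
θ = 44° = 0.767945 rad
V = θ·R_c·A = 0.767945·11.3597·372.8750 = 3252.822 mm³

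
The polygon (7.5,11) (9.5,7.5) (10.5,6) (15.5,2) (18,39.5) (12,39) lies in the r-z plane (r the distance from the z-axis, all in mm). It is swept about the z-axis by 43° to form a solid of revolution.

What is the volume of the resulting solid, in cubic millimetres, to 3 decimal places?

Profile (r,z), 6 vertices: (7.5,11) (9.5,7.5) (10.5,6) (15.5,2) (18,39.5) (12,39)
edge 0: (7.5,11)→(9.5,7.5)  cross = 7.5·7.5 − 9.5·11 = -48.2500; (r_i+r_j)·cross = 17·-48.2500 = -820.2500
edge 1: (9.5,7.5)→(10.5,6)  cross = 9.5·6 − 10.5·7.5 = -21.7500; (r_i+r_j)·cross = 20·-21.7500 = -435.0000
edge 2: (10.5,6)→(15.5,2)  cross = 10.5·2 − 15.5·6 = -72.0000; (r_i+r_j)·cross = 26·-72.0000 = -1872.0000
edge 3: (15.5,2)→(18,39.5)  cross = 15.5·39.5 − 18·2 = 576.2500; (r_i+r_j)·cross = 33.5·576.2500 = 19304.3750
edge 4: (18,39.5)→(12,39)  cross = 18·39 − 12·39.5 = 228.0000; (r_i+r_j)·cross = 30·228.0000 = 6840.0000
edge 5: (12,39)→(7.5,11)  cross = 12·11 − 7.5·39 = -160.5000; (r_i+r_j)·cross = 19.5·-160.5000 = -3129.7500
Σcross = 501.7500 → A = |Σcross|/2 = 250.8750 mm²
Σ(r_i+r_j)·cross = 19887.3750 → first moment M = |Σ|/6 = 3314.5625
R_c = M/A = 3314.5625/250.8750 = 13.2120 mm
θ = 43° = 0.750492 rad
V = θ·R_c·A = 0.750492·13.2120·250.8750 = 2487.551 mm³

Volume = 2487.551 mm³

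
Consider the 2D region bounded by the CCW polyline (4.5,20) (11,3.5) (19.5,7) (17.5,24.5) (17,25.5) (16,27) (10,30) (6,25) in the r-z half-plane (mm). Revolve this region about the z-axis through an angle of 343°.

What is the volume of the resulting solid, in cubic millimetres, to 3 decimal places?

Volume = 19569.177 mm³

Profile (r,z), 8 vertices: (4.5,20) (11,3.5) (19.5,7) (17.5,24.5) (17,25.5) (16,27) (10,30) (6,25)
edge 0: (4.5,20)→(11,3.5)  cross = 4.5·3.5 − 11·20 = -204.2500; (r_i+r_j)·cross = 15.5·-204.2500 = -3165.8750
edge 1: (11,3.5)→(19.5,7)  cross = 11·7 − 19.5·3.5 = 8.7500; (r_i+r_j)·cross = 30.5·8.7500 = 266.8750
edge 2: (19.5,7)→(17.5,24.5)  cross = 19.5·24.5 − 17.5·7 = 355.2500; (r_i+r_j)·cross = 37·355.2500 = 13144.2500
edge 3: (17.5,24.5)→(17,25.5)  cross = 17.5·25.5 − 17·24.5 = 29.7500; (r_i+r_j)·cross = 34.5·29.7500 = 1026.3750
edge 4: (17,25.5)→(16,27)  cross = 17·27 − 16·25.5 = 51.0000; (r_i+r_j)·cross = 33·51.0000 = 1683.0000
edge 5: (16,27)→(10,30)  cross = 16·30 − 10·27 = 210.0000; (r_i+r_j)·cross = 26·210.0000 = 5460.0000
edge 6: (10,30)→(6,25)  cross = 10·25 − 6·30 = 70.0000; (r_i+r_j)·cross = 16·70.0000 = 1120.0000
edge 7: (6,25)→(4.5,20)  cross = 6·20 − 4.5·25 = 7.5000; (r_i+r_j)·cross = 10.5·7.5000 = 78.7500
Σcross = 528.0000 → A = |Σcross|/2 = 264.0000 mm²
Σ(r_i+r_j)·cross = 19613.3750 → first moment M = |Σ|/6 = 3268.8958
R_c = M/A = 3268.8958/264.0000 = 12.3822 mm
θ = 343° = 5.986479 rad
V = θ·R_c·A = 5.986479·12.3822·264.0000 = 19569.177 mm³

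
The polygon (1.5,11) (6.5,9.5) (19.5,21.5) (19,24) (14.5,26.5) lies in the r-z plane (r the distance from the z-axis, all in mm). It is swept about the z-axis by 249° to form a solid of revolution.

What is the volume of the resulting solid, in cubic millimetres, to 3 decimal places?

Profile (r,z), 5 vertices: (1.5,11) (6.5,9.5) (19.5,21.5) (19,24) (14.5,26.5)
edge 0: (1.5,11)→(6.5,9.5)  cross = 1.5·9.5 − 6.5·11 = -57.2500; (r_i+r_j)·cross = 8·-57.2500 = -458.0000
edge 1: (6.5,9.5)→(19.5,21.5)  cross = 6.5·21.5 − 19.5·9.5 = -45.5000; (r_i+r_j)·cross = 26·-45.5000 = -1183.0000
edge 2: (19.5,21.5)→(19,24)  cross = 19.5·24 − 19·21.5 = 59.5000; (r_i+r_j)·cross = 38.5·59.5000 = 2290.7500
edge 3: (19,24)→(14.5,26.5)  cross = 19·26.5 − 14.5·24 = 155.5000; (r_i+r_j)·cross = 33.5·155.5000 = 5209.2500
edge 4: (14.5,26.5)→(1.5,11)  cross = 14.5·11 − 1.5·26.5 = 119.7500; (r_i+r_j)·cross = 16·119.7500 = 1916.0000
Σcross = 232.0000 → A = |Σcross|/2 = 116.0000 mm²
Σ(r_i+r_j)·cross = 7775.0000 → first moment M = |Σ|/6 = 1295.8333
R_c = M/A = 1295.8333/116.0000 = 11.1710 mm
θ = 249° = 4.345870 rad
V = θ·R_c·A = 4.345870·11.1710·116.0000 = 5631.523 mm³

Volume = 5631.523 mm³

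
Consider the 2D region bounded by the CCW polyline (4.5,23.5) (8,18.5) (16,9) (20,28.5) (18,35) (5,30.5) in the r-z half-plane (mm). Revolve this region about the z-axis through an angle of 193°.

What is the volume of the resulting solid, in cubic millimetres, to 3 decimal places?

Volume = 10538.307 mm³

Profile (r,z), 6 vertices: (4.5,23.5) (8,18.5) (16,9) (20,28.5) (18,35) (5,30.5)
edge 0: (4.5,23.5)→(8,18.5)  cross = 4.5·18.5 − 8·23.5 = -104.7500; (r_i+r_j)·cross = 12.5·-104.7500 = -1309.3750
edge 1: (8,18.5)→(16,9)  cross = 8·9 − 16·18.5 = -224.0000; (r_i+r_j)·cross = 24·-224.0000 = -5376.0000
edge 2: (16,9)→(20,28.5)  cross = 16·28.5 − 20·9 = 276.0000; (r_i+r_j)·cross = 36·276.0000 = 9936.0000
edge 3: (20,28.5)→(18,35)  cross = 20·35 − 18·28.5 = 187.0000; (r_i+r_j)·cross = 38·187.0000 = 7106.0000
edge 4: (18,35)→(5,30.5)  cross = 18·30.5 − 5·35 = 374.0000; (r_i+r_j)·cross = 23·374.0000 = 8602.0000
edge 5: (5,30.5)→(4.5,23.5)  cross = 5·23.5 − 4.5·30.5 = -19.7500; (r_i+r_j)·cross = 9.5·-19.7500 = -187.6250
Σcross = 488.5000 → A = |Σcross|/2 = 244.2500 mm²
Σ(r_i+r_j)·cross = 18771.0000 → first moment M = |Σ|/6 = 3128.5000
R_c = M/A = 3128.5000/244.2500 = 12.8086 mm
θ = 193° = 3.368485 rad
V = θ·R_c·A = 3.368485·12.8086·244.2500 = 10538.307 mm³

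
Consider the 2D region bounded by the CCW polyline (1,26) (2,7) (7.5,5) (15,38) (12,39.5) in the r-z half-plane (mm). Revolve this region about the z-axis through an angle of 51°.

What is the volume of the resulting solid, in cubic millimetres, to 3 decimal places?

Profile (r,z), 5 vertices: (1,26) (2,7) (7.5,5) (15,38) (12,39.5)
edge 0: (1,26)→(2,7)  cross = 1·7 − 2·26 = -45.0000; (r_i+r_j)·cross = 3·-45.0000 = -135.0000
edge 1: (2,7)→(7.5,5)  cross = 2·5 − 7.5·7 = -42.5000; (r_i+r_j)·cross = 9.5·-42.5000 = -403.7500
edge 2: (7.5,5)→(15,38)  cross = 7.5·38 − 15·5 = 210.0000; (r_i+r_j)·cross = 22.5·210.0000 = 4725.0000
edge 3: (15,38)→(12,39.5)  cross = 15·39.5 − 12·38 = 136.5000; (r_i+r_j)·cross = 27·136.5000 = 3685.5000
edge 4: (12,39.5)→(1,26)  cross = 12·26 − 1·39.5 = 272.5000; (r_i+r_j)·cross = 13·272.5000 = 3542.5000
Σcross = 531.5000 → A = |Σcross|/2 = 265.7500 mm²
Σ(r_i+r_j)·cross = 11414.2500 → first moment M = |Σ|/6 = 1902.3750
R_c = M/A = 1902.3750/265.7500 = 7.1585 mm
θ = 51° = 0.890118 rad
V = θ·R_c·A = 0.890118·7.1585·265.7500 = 1693.338 mm³

Volume = 1693.338 mm³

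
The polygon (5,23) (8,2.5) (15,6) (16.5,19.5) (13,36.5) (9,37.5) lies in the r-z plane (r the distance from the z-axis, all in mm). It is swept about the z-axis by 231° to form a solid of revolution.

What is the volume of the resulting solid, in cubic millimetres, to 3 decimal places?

Profile (r,z), 6 vertices: (5,23) (8,2.5) (15,6) (16.5,19.5) (13,36.5) (9,37.5)
edge 0: (5,23)→(8,2.5)  cross = 5·2.5 − 8·23 = -171.5000; (r_i+r_j)·cross = 13·-171.5000 = -2229.5000
edge 1: (8,2.5)→(15,6)  cross = 8·6 − 15·2.5 = 10.5000; (r_i+r_j)·cross = 23·10.5000 = 241.5000
edge 2: (15,6)→(16.5,19.5)  cross = 15·19.5 − 16.5·6 = 193.5000; (r_i+r_j)·cross = 31.5·193.5000 = 6095.2500
edge 3: (16.5,19.5)→(13,36.5)  cross = 16.5·36.5 − 13·19.5 = 348.7500; (r_i+r_j)·cross = 29.5·348.7500 = 10288.1250
edge 4: (13,36.5)→(9,37.5)  cross = 13·37.5 − 9·36.5 = 159.0000; (r_i+r_j)·cross = 22·159.0000 = 3498.0000
edge 5: (9,37.5)→(5,23)  cross = 9·23 − 5·37.5 = 19.5000; (r_i+r_j)·cross = 14·19.5000 = 273.0000
Σcross = 559.7500 → A = |Σcross|/2 = 279.8750 mm²
Σ(r_i+r_j)·cross = 18166.3750 → first moment M = |Σ|/6 = 3027.7292
R_c = M/A = 3027.7292/279.8750 = 10.8181 mm
θ = 231° = 4.031711 rad
V = θ·R_c·A = 4.031711·10.8181·279.8750 = 12206.928 mm³

Volume = 12206.928 mm³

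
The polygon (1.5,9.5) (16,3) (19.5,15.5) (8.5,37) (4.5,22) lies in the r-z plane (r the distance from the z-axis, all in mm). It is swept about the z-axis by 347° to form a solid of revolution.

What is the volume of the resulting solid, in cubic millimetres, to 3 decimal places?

Profile (r,z), 5 vertices: (1.5,9.5) (16,3) (19.5,15.5) (8.5,37) (4.5,22)
edge 0: (1.5,9.5)→(16,3)  cross = 1.5·3 − 16·9.5 = -147.5000; (r_i+r_j)·cross = 17.5·-147.5000 = -2581.2500
edge 1: (16,3)→(19.5,15.5)  cross = 16·15.5 − 19.5·3 = 189.5000; (r_i+r_j)·cross = 35.5·189.5000 = 6727.2500
edge 2: (19.5,15.5)→(8.5,37)  cross = 19.5·37 − 8.5·15.5 = 589.7500; (r_i+r_j)·cross = 28·589.7500 = 16513.0000
edge 3: (8.5,37)→(4.5,22)  cross = 8.5·22 − 4.5·37 = 20.5000; (r_i+r_j)·cross = 13·20.5000 = 266.5000
edge 4: (4.5,22)→(1.5,9.5)  cross = 4.5·9.5 − 1.5·22 = 9.7500; (r_i+r_j)·cross = 6·9.7500 = 58.5000
Σcross = 662.0000 → A = |Σcross|/2 = 331.0000 mm²
Σ(r_i+r_j)·cross = 20984.0000 → first moment M = |Σ|/6 = 3497.3333
R_c = M/A = 3497.3333/331.0000 = 10.5660 mm
θ = 347° = 6.056293 rad
V = θ·R_c·A = 6.056293·10.5660·331.0000 = 21180.874 mm³

Volume = 21180.874 mm³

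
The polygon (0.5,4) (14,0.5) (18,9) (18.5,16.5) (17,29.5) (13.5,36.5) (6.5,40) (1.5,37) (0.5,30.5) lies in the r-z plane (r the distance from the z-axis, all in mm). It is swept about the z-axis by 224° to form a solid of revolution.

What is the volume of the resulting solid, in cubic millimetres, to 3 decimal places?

Profile (r,z), 9 vertices: (0.5,4) (14,0.5) (18,9) (18.5,16.5) (17,29.5) (13.5,36.5) (6.5,40) (1.5,37) (0.5,30.5)
edge 0: (0.5,4)→(14,0.5)  cross = 0.5·0.5 − 14·4 = -55.7500; (r_i+r_j)·cross = 14.5·-55.7500 = -808.3750
edge 1: (14,0.5)→(18,9)  cross = 14·9 − 18·0.5 = 117.0000; (r_i+r_j)·cross = 32·117.0000 = 3744.0000
edge 2: (18,9)→(18.5,16.5)  cross = 18·16.5 − 18.5·9 = 130.5000; (r_i+r_j)·cross = 36.5·130.5000 = 4763.2500
edge 3: (18.5,16.5)→(17,29.5)  cross = 18.5·29.5 − 17·16.5 = 265.2500; (r_i+r_j)·cross = 35.5·265.2500 = 9416.3750
edge 4: (17,29.5)→(13.5,36.5)  cross = 17·36.5 − 13.5·29.5 = 222.2500; (r_i+r_j)·cross = 30.5·222.2500 = 6778.6250
edge 5: (13.5,36.5)→(6.5,40)  cross = 13.5·40 − 6.5·36.5 = 302.7500; (r_i+r_j)·cross = 20·302.7500 = 6055.0000
edge 6: (6.5,40)→(1.5,37)  cross = 6.5·37 − 1.5·40 = 180.5000; (r_i+r_j)·cross = 8·180.5000 = 1444.0000
edge 7: (1.5,37)→(0.5,30.5)  cross = 1.5·30.5 − 0.5·37 = 27.2500; (r_i+r_j)·cross = 2·27.2500 = 54.5000
edge 8: (0.5,30.5)→(0.5,4)  cross = 0.5·4 − 0.5·30.5 = -13.2500; (r_i+r_j)·cross = 1·-13.2500 = -13.2500
Σcross = 1176.5000 → A = |Σcross|/2 = 588.2500 mm²
Σ(r_i+r_j)·cross = 31434.1250 → first moment M = |Σ|/6 = 5239.0208
R_c = M/A = 5239.0208/588.2500 = 8.9061 mm
θ = 224° = 3.909538 rad
V = θ·R_c·A = 3.909538·8.9061·588.2500 = 20482.149 mm³

Volume = 20482.149 mm³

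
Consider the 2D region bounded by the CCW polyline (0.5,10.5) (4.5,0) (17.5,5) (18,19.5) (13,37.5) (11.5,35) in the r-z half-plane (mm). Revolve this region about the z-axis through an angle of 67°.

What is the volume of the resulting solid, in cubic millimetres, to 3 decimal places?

Volume = 4690.248 mm³

Profile (r,z), 6 vertices: (0.5,10.5) (4.5,0) (17.5,5) (18,19.5) (13,37.5) (11.5,35)
edge 0: (0.5,10.5)→(4.5,0)  cross = 0.5·0 − 4.5·10.5 = -47.2500; (r_i+r_j)·cross = 5·-47.2500 = -236.2500
edge 1: (4.5,0)→(17.5,5)  cross = 4.5·5 − 17.5·0 = 22.5000; (r_i+r_j)·cross = 22·22.5000 = 495.0000
edge 2: (17.5,5)→(18,19.5)  cross = 17.5·19.5 − 18·5 = 251.2500; (r_i+r_j)·cross = 35.5·251.2500 = 8919.3750
edge 3: (18,19.5)→(13,37.5)  cross = 18·37.5 − 13·19.5 = 421.5000; (r_i+r_j)·cross = 31·421.5000 = 13066.5000
edge 4: (13,37.5)→(11.5,35)  cross = 13·35 − 11.5·37.5 = 23.7500; (r_i+r_j)·cross = 24.5·23.7500 = 581.8750
edge 5: (11.5,35)→(0.5,10.5)  cross = 11.5·10.5 − 0.5·35 = 103.2500; (r_i+r_j)·cross = 12·103.2500 = 1239.0000
Σcross = 775.0000 → A = |Σcross|/2 = 387.5000 mm²
Σ(r_i+r_j)·cross = 24065.5000 → first moment M = |Σ|/6 = 4010.9167
R_c = M/A = 4010.9167/387.5000 = 10.3508 mm
θ = 67° = 1.169371 rad
V = θ·R_c·A = 1.169371·10.3508·387.5000 = 4690.248 mm³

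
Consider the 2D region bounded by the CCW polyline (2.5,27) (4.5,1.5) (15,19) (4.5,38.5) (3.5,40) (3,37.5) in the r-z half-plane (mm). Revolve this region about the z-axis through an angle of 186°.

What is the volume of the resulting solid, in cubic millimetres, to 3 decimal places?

Profile (r,z), 6 vertices: (2.5,27) (4.5,1.5) (15,19) (4.5,38.5) (3.5,40) (3,37.5)
edge 0: (2.5,27)→(4.5,1.5)  cross = 2.5·1.5 − 4.5·27 = -117.7500; (r_i+r_j)·cross = 7·-117.7500 = -824.2500
edge 1: (4.5,1.5)→(15,19)  cross = 4.5·19 − 15·1.5 = 63.0000; (r_i+r_j)·cross = 19.5·63.0000 = 1228.5000
edge 2: (15,19)→(4.5,38.5)  cross = 15·38.5 − 4.5·19 = 492.0000; (r_i+r_j)·cross = 19.5·492.0000 = 9594.0000
edge 3: (4.5,38.5)→(3.5,40)  cross = 4.5·40 − 3.5·38.5 = 45.2500; (r_i+r_j)·cross = 8·45.2500 = 362.0000
edge 4: (3.5,40)→(3,37.5)  cross = 3.5·37.5 − 3·40 = 11.2500; (r_i+r_j)·cross = 6.5·11.2500 = 73.1250
edge 5: (3,37.5)→(2.5,27)  cross = 3·27 − 2.5·37.5 = -12.7500; (r_i+r_j)·cross = 5.5·-12.7500 = -70.1250
Σcross = 481.0000 → A = |Σcross|/2 = 240.5000 mm²
Σ(r_i+r_j)·cross = 10363.2500 → first moment M = |Σ|/6 = 1727.2083
R_c = M/A = 1727.2083/240.5000 = 7.1817 mm
θ = 186° = 3.246312 rad
V = θ·R_c·A = 3.246312·7.1817·240.5000 = 5607.058 mm³

Volume = 5607.058 mm³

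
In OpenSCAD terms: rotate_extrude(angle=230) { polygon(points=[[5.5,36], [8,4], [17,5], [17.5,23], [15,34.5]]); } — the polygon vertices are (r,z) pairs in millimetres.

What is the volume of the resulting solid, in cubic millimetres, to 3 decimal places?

Profile (r,z), 5 vertices: (5.5,36) (8,4) (17,5) (17.5,23) (15,34.5)
edge 0: (5.5,36)→(8,4)  cross = 5.5·4 − 8·36 = -266.0000; (r_i+r_j)·cross = 13.5·-266.0000 = -3591.0000
edge 1: (8,4)→(17,5)  cross = 8·5 − 17·4 = -28.0000; (r_i+r_j)·cross = 25·-28.0000 = -700.0000
edge 2: (17,5)→(17.5,23)  cross = 17·23 − 17.5·5 = 303.5000; (r_i+r_j)·cross = 34.5·303.5000 = 10470.7500
edge 3: (17.5,23)→(15,34.5)  cross = 17.5·34.5 − 15·23 = 258.7500; (r_i+r_j)·cross = 32.5·258.7500 = 8409.3750
edge 4: (15,34.5)→(5.5,36)  cross = 15·36 − 5.5·34.5 = 350.2500; (r_i+r_j)·cross = 20.5·350.2500 = 7180.1250
Σcross = 618.5000 → A = |Σcross|/2 = 309.2500 mm²
Σ(r_i+r_j)·cross = 21769.2500 → first moment M = |Σ|/6 = 3628.2083
R_c = M/A = 3628.2083/309.2500 = 11.7323 mm
θ = 230° = 4.014257 rad
V = θ·R_c·A = 4.014257·11.7323·309.2500 = 14564.562 mm³

Volume = 14564.562 mm³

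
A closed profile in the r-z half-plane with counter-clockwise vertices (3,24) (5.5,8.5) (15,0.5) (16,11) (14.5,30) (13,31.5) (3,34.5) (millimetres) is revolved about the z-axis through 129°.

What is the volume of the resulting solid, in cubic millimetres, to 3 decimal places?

Profile (r,z), 7 vertices: (3,24) (5.5,8.5) (15,0.5) (16,11) (14.5,30) (13,31.5) (3,34.5)
edge 0: (3,24)→(5.5,8.5)  cross = 3·8.5 − 5.5·24 = -106.5000; (r_i+r_j)·cross = 8.5·-106.5000 = -905.2500
edge 1: (5.5,8.5)→(15,0.5)  cross = 5.5·0.5 − 15·8.5 = -124.7500; (r_i+r_j)·cross = 20.5·-124.7500 = -2557.3750
edge 2: (15,0.5)→(16,11)  cross = 15·11 − 16·0.5 = 157.0000; (r_i+r_j)·cross = 31·157.0000 = 4867.0000
edge 3: (16,11)→(14.5,30)  cross = 16·30 − 14.5·11 = 320.5000; (r_i+r_j)·cross = 30.5·320.5000 = 9775.2500
edge 4: (14.5,30)→(13,31.5)  cross = 14.5·31.5 − 13·30 = 66.7500; (r_i+r_j)·cross = 27.5·66.7500 = 1835.6250
edge 5: (13,31.5)→(3,34.5)  cross = 13·34.5 − 3·31.5 = 354.0000; (r_i+r_j)·cross = 16·354.0000 = 5664.0000
edge 6: (3,34.5)→(3,24)  cross = 3·24 − 3·34.5 = -31.5000; (r_i+r_j)·cross = 6·-31.5000 = -189.0000
Σcross = 635.5000 → A = |Σcross|/2 = 317.7500 mm²
Σ(r_i+r_j)·cross = 18490.2500 → first moment M = |Σ|/6 = 3081.7083
R_c = M/A = 3081.7083/317.7500 = 9.6985 mm
θ = 129° = 2.251475 rad
V = θ·R_c·A = 2.251475·9.6985·317.7500 = 6938.388 mm³

Volume = 6938.388 mm³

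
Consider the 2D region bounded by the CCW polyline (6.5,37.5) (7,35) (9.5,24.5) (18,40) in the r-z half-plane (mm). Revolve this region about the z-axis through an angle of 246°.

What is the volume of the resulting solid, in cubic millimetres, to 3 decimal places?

Profile (r,z), 4 vertices: (6.5,37.5) (7,35) (9.5,24.5) (18,40)
edge 0: (6.5,37.5)→(7,35)  cross = 6.5·35 − 7·37.5 = -35.0000; (r_i+r_j)·cross = 13.5·-35.0000 = -472.5000
edge 1: (7,35)→(9.5,24.5)  cross = 7·24.5 − 9.5·35 = -161.0000; (r_i+r_j)·cross = 16.5·-161.0000 = -2656.5000
edge 2: (9.5,24.5)→(18,40)  cross = 9.5·40 − 18·24.5 = -61.0000; (r_i+r_j)·cross = 27.5·-61.0000 = -1677.5000
edge 3: (18,40)→(6.5,37.5)  cross = 18·37.5 − 6.5·40 = 415.0000; (r_i+r_j)·cross = 24.5·415.0000 = 10167.5000
Σcross = 158.0000 → A = |Σcross|/2 = 79.0000 mm²
Σ(r_i+r_j)·cross = 5361.0000 → first moment M = |Σ|/6 = 893.5000
R_c = M/A = 893.5000/79.0000 = 11.3101 mm
θ = 246° = 4.293510 rad
V = θ·R_c·A = 4.293510·11.3101·79.0000 = 3836.251 mm³

Volume = 3836.251 mm³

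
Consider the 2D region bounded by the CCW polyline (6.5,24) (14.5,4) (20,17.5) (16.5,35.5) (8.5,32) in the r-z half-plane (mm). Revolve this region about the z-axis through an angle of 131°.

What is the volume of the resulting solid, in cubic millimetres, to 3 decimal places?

Profile (r,z), 5 vertices: (6.5,24) (14.5,4) (20,17.5) (16.5,35.5) (8.5,32)
edge 0: (6.5,24)→(14.5,4)  cross = 6.5·4 − 14.5·24 = -322.0000; (r_i+r_j)·cross = 21·-322.0000 = -6762.0000
edge 1: (14.5,4)→(20,17.5)  cross = 14.5·17.5 − 20·4 = 173.7500; (r_i+r_j)·cross = 34.5·173.7500 = 5994.3750
edge 2: (20,17.5)→(16.5,35.5)  cross = 20·35.5 − 16.5·17.5 = 421.2500; (r_i+r_j)·cross = 36.5·421.2500 = 15375.6250
edge 3: (16.5,35.5)→(8.5,32)  cross = 16.5·32 − 8.5·35.5 = 226.2500; (r_i+r_j)·cross = 25·226.2500 = 5656.2500
edge 4: (8.5,32)→(6.5,24)  cross = 8.5·24 − 6.5·32 = -4.0000; (r_i+r_j)·cross = 15·-4.0000 = -60.0000
Σcross = 495.2500 → A = |Σcross|/2 = 247.6250 mm²
Σ(r_i+r_j)·cross = 20204.2500 → first moment M = |Σ|/6 = 3367.3750
R_c = M/A = 3367.3750/247.6250 = 13.5987 mm
θ = 131° = 2.286381 rad
V = θ·R_c·A = 2.286381·13.5987·247.6250 = 7699.103 mm³

Volume = 7699.103 mm³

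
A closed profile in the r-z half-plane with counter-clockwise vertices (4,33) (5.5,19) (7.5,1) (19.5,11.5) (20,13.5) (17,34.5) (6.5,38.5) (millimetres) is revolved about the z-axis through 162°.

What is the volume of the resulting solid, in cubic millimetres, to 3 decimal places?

Profile (r,z), 7 vertices: (4,33) (5.5,19) (7.5,1) (19.5,11.5) (20,13.5) (17,34.5) (6.5,38.5)
edge 0: (4,33)→(5.5,19)  cross = 4·19 − 5.5·33 = -105.5000; (r_i+r_j)·cross = 9.5·-105.5000 = -1002.2500
edge 1: (5.5,19)→(7.5,1)  cross = 5.5·1 − 7.5·19 = -137.0000; (r_i+r_j)·cross = 13·-137.0000 = -1781.0000
edge 2: (7.5,1)→(19.5,11.5)  cross = 7.5·11.5 − 19.5·1 = 66.7500; (r_i+r_j)·cross = 27·66.7500 = 1802.2500
edge 3: (19.5,11.5)→(20,13.5)  cross = 19.5·13.5 − 20·11.5 = 33.2500; (r_i+r_j)·cross = 39.5·33.2500 = 1313.3750
edge 4: (20,13.5)→(17,34.5)  cross = 20·34.5 − 17·13.5 = 460.5000; (r_i+r_j)·cross = 37·460.5000 = 17038.5000
edge 5: (17,34.5)→(6.5,38.5)  cross = 17·38.5 − 6.5·34.5 = 430.2500; (r_i+r_j)·cross = 23.5·430.2500 = 10110.8750
edge 6: (6.5,38.5)→(4,33)  cross = 6.5·33 − 4·38.5 = 60.5000; (r_i+r_j)·cross = 10.5·60.5000 = 635.2500
Σcross = 808.7500 → A = |Σcross|/2 = 404.3750 mm²
Σ(r_i+r_j)·cross = 28117.0000 → first moment M = |Σ|/6 = 4686.1667
R_c = M/A = 4686.1667/404.3750 = 11.5887 mm
θ = 162° = 2.827433 rad
V = θ·R_c·A = 2.827433·11.5887·404.3750 = 13249.824 mm³

Volume = 13249.824 mm³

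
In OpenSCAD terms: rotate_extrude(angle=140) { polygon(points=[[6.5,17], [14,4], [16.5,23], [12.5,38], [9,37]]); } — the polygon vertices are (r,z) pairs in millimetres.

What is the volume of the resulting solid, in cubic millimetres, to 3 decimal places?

Volume = 5922.135 mm³

Profile (r,z), 5 vertices: (6.5,17) (14,4) (16.5,23) (12.5,38) (9,37)
edge 0: (6.5,17)→(14,4)  cross = 6.5·4 − 14·17 = -212.0000; (r_i+r_j)·cross = 20.5·-212.0000 = -4346.0000
edge 1: (14,4)→(16.5,23)  cross = 14·23 − 16.5·4 = 256.0000; (r_i+r_j)·cross = 30.5·256.0000 = 7808.0000
edge 2: (16.5,23)→(12.5,38)  cross = 16.5·38 − 12.5·23 = 339.5000; (r_i+r_j)·cross = 29·339.5000 = 9845.5000
edge 3: (12.5,38)→(9,37)  cross = 12.5·37 − 9·38 = 120.5000; (r_i+r_j)·cross = 21.5·120.5000 = 2590.7500
edge 4: (9,37)→(6.5,17)  cross = 9·17 − 6.5·37 = -87.5000; (r_i+r_j)·cross = 15.5·-87.5000 = -1356.2500
Σcross = 416.5000 → A = |Σcross|/2 = 208.2500 mm²
Σ(r_i+r_j)·cross = 14542.0000 → first moment M = |Σ|/6 = 2423.6667
R_c = M/A = 2423.6667/208.2500 = 11.6383 mm
θ = 140° = 2.443461 rad
V = θ·R_c·A = 2.443461·11.6383·208.2500 = 5922.135 mm³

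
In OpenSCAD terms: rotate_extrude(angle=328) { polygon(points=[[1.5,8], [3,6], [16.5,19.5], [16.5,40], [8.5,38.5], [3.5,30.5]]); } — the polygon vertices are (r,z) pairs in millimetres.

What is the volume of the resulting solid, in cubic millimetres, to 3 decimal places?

Profile (r,z), 6 vertices: (1.5,8) (3,6) (16.5,19.5) (16.5,40) (8.5,38.5) (3.5,30.5)
edge 0: (1.5,8)→(3,6)  cross = 1.5·6 − 3·8 = -15.0000; (r_i+r_j)·cross = 4.5·-15.0000 = -67.5000
edge 1: (3,6)→(16.5,19.5)  cross = 3·19.5 − 16.5·6 = -40.5000; (r_i+r_j)·cross = 19.5·-40.5000 = -789.7500
edge 2: (16.5,19.5)→(16.5,40)  cross = 16.5·40 − 16.5·19.5 = 338.2500; (r_i+r_j)·cross = 33·338.2500 = 11162.2500
edge 3: (16.5,40)→(8.5,38.5)  cross = 16.5·38.5 − 8.5·40 = 295.2500; (r_i+r_j)·cross = 25·295.2500 = 7381.2500
edge 4: (8.5,38.5)→(3.5,30.5)  cross = 8.5·30.5 − 3.5·38.5 = 124.5000; (r_i+r_j)·cross = 12·124.5000 = 1494.0000
edge 5: (3.5,30.5)→(1.5,8)  cross = 3.5·8 − 1.5·30.5 = -17.7500; (r_i+r_j)·cross = 5·-17.7500 = -88.7500
Σcross = 684.7500 → A = |Σcross|/2 = 342.3750 mm²
Σ(r_i+r_j)·cross = 19091.5000 → first moment M = |Σ|/6 = 3181.9167
R_c = M/A = 3181.9167/342.3750 = 9.2937 mm
θ = 328° = 5.724680 rad
V = θ·R_c·A = 5.724680·9.2937·342.3750 = 18215.455 mm³

Volume = 18215.455 mm³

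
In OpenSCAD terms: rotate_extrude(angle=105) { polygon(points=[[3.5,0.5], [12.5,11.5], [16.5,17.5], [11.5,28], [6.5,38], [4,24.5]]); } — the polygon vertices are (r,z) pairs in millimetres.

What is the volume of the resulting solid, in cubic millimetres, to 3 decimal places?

Volume = 3886.325 mm³

Profile (r,z), 6 vertices: (3.5,0.5) (12.5,11.5) (16.5,17.5) (11.5,28) (6.5,38) (4,24.5)
edge 0: (3.5,0.5)→(12.5,11.5)  cross = 3.5·11.5 − 12.5·0.5 = 34.0000; (r_i+r_j)·cross = 16·34.0000 = 544.0000
edge 1: (12.5,11.5)→(16.5,17.5)  cross = 12.5·17.5 − 16.5·11.5 = 29.0000; (r_i+r_j)·cross = 29·29.0000 = 841.0000
edge 2: (16.5,17.5)→(11.5,28)  cross = 16.5·28 − 11.5·17.5 = 260.7500; (r_i+r_j)·cross = 28·260.7500 = 7301.0000
edge 3: (11.5,28)→(6.5,38)  cross = 11.5·38 − 6.5·28 = 255.0000; (r_i+r_j)·cross = 18·255.0000 = 4590.0000
edge 4: (6.5,38)→(4,24.5)  cross = 6.5·24.5 − 4·38 = 7.2500; (r_i+r_j)·cross = 10.5·7.2500 = 76.1250
edge 5: (4,24.5)→(3.5,0.5)  cross = 4·0.5 − 3.5·24.5 = -83.7500; (r_i+r_j)·cross = 7.5·-83.7500 = -628.1250
Σcross = 502.2500 → A = |Σcross|/2 = 251.1250 mm²
Σ(r_i+r_j)·cross = 12724.0000 → first moment M = |Σ|/6 = 2120.6667
R_c = M/A = 2120.6667/251.1250 = 8.4447 mm
θ = 105° = 1.832596 rad
V = θ·R_c·A = 1.832596·8.4447·251.1250 = 3886.325 mm³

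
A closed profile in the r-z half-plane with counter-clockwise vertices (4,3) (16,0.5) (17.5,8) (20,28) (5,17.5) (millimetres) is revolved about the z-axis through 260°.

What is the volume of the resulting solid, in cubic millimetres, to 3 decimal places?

Profile (r,z), 5 vertices: (4,3) (16,0.5) (17.5,8) (20,28) (5,17.5)
edge 0: (4,3)→(16,0.5)  cross = 4·0.5 − 16·3 = -46.0000; (r_i+r_j)·cross = 20·-46.0000 = -920.0000
edge 1: (16,0.5)→(17.5,8)  cross = 16·8 − 17.5·0.5 = 119.2500; (r_i+r_j)·cross = 33.5·119.2500 = 3994.8750
edge 2: (17.5,8)→(20,28)  cross = 17.5·28 − 20·8 = 330.0000; (r_i+r_j)·cross = 37.5·330.0000 = 12375.0000
edge 3: (20,28)→(5,17.5)  cross = 20·17.5 − 5·28 = 210.0000; (r_i+r_j)·cross = 25·210.0000 = 5250.0000
edge 4: (5,17.5)→(4,3)  cross = 5·3 − 4·17.5 = -55.0000; (r_i+r_j)·cross = 9·-55.0000 = -495.0000
Σcross = 558.2500 → A = |Σcross|/2 = 279.1250 mm²
Σ(r_i+r_j)·cross = 20204.8750 → first moment M = |Σ|/6 = 3367.4792
R_c = M/A = 3367.4792/279.1250 = 12.0644 mm
θ = 260° = 4.537856 rad
V = θ·R_c·A = 4.537856·12.0644·279.1250 = 15281.136 mm³

Volume = 15281.136 mm³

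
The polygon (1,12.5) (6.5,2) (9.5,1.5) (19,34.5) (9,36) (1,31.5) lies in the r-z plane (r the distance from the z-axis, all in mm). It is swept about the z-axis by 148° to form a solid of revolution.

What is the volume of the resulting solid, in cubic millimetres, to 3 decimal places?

Profile (r,z), 6 vertices: (1,12.5) (6.5,2) (9.5,1.5) (19,34.5) (9,36) (1,31.5)
edge 0: (1,12.5)→(6.5,2)  cross = 1·2 − 6.5·12.5 = -79.2500; (r_i+r_j)·cross = 7.5·-79.2500 = -594.3750
edge 1: (6.5,2)→(9.5,1.5)  cross = 6.5·1.5 − 9.5·2 = -9.2500; (r_i+r_j)·cross = 16·-9.2500 = -148.0000
edge 2: (9.5,1.5)→(19,34.5)  cross = 9.5·34.5 − 19·1.5 = 299.2500; (r_i+r_j)·cross = 28.5·299.2500 = 8528.6250
edge 3: (19,34.5)→(9,36)  cross = 19·36 − 9·34.5 = 373.5000; (r_i+r_j)·cross = 28·373.5000 = 10458.0000
edge 4: (9,36)→(1,31.5)  cross = 9·31.5 − 1·36 = 247.5000; (r_i+r_j)·cross = 10·247.5000 = 2475.0000
edge 5: (1,31.5)→(1,12.5)  cross = 1·12.5 − 1·31.5 = -19.0000; (r_i+r_j)·cross = 2·-19.0000 = -38.0000
Σcross = 812.7500 → A = |Σcross|/2 = 406.3750 mm²
Σ(r_i+r_j)·cross = 20681.2500 → first moment M = |Σ|/6 = 3446.8750
R_c = M/A = 3446.8750/406.3750 = 8.4820 mm
θ = 148° = 2.583087 rad
V = θ·R_c·A = 2.583087·8.4820·406.3750 = 8903.579 mm³

Volume = 8903.579 mm³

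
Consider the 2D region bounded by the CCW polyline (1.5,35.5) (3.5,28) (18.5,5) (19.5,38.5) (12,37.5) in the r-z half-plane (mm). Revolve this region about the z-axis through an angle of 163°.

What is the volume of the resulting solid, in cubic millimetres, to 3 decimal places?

Volume = 12048.688 mm³

Profile (r,z), 5 vertices: (1.5,35.5) (3.5,28) (18.5,5) (19.5,38.5) (12,37.5)
edge 0: (1.5,35.5)→(3.5,28)  cross = 1.5·28 − 3.5·35.5 = -82.2500; (r_i+r_j)·cross = 5·-82.2500 = -411.2500
edge 1: (3.5,28)→(18.5,5)  cross = 3.5·5 − 18.5·28 = -500.5000; (r_i+r_j)·cross = 22·-500.5000 = -11011.0000
edge 2: (18.5,5)→(19.5,38.5)  cross = 18.5·38.5 − 19.5·5 = 614.7500; (r_i+r_j)·cross = 38·614.7500 = 23360.5000
edge 3: (19.5,38.5)→(12,37.5)  cross = 19.5·37.5 − 12·38.5 = 269.2500; (r_i+r_j)·cross = 31.5·269.2500 = 8481.3750
edge 4: (12,37.5)→(1.5,35.5)  cross = 12·35.5 − 1.5·37.5 = 369.7500; (r_i+r_j)·cross = 13.5·369.7500 = 4991.6250
Σcross = 671.0000 → A = |Σcross|/2 = 335.5000 mm²
Σ(r_i+r_j)·cross = 25411.2500 → first moment M = |Σ|/6 = 4235.2083
R_c = M/A = 4235.2083/335.5000 = 12.6236 mm
θ = 163° = 2.844887 rad
V = θ·R_c·A = 2.844887·12.6236·335.5000 = 12048.688 mm³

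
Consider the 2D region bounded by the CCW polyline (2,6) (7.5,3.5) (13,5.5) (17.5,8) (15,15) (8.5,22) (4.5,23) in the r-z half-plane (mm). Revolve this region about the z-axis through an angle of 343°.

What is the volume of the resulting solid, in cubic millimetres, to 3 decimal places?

Profile (r,z), 7 vertices: (2,6) (7.5,3.5) (13,5.5) (17.5,8) (15,15) (8.5,22) (4.5,23)
edge 0: (2,6)→(7.5,3.5)  cross = 2·3.5 − 7.5·6 = -38.0000; (r_i+r_j)·cross = 9.5·-38.0000 = -361.0000
edge 1: (7.5,3.5)→(13,5.5)  cross = 7.5·5.5 − 13·3.5 = -4.2500; (r_i+r_j)·cross = 20.5·-4.2500 = -87.1250
edge 2: (13,5.5)→(17.5,8)  cross = 13·8 − 17.5·5.5 = 7.7500; (r_i+r_j)·cross = 30.5·7.7500 = 236.3750
edge 3: (17.5,8)→(15,15)  cross = 17.5·15 − 15·8 = 142.5000; (r_i+r_j)·cross = 32.5·142.5000 = 4631.2500
edge 4: (15,15)→(8.5,22)  cross = 15·22 − 8.5·15 = 202.5000; (r_i+r_j)·cross = 23.5·202.5000 = 4758.7500
edge 5: (8.5,22)→(4.5,23)  cross = 8.5·23 − 4.5·22 = 96.5000; (r_i+r_j)·cross = 13·96.5000 = 1254.5000
edge 6: (4.5,23)→(2,6)  cross = 4.5·6 − 2·23 = -19.0000; (r_i+r_j)·cross = 6.5·-19.0000 = -123.5000
Σcross = 388.0000 → A = |Σcross|/2 = 194.0000 mm²
Σ(r_i+r_j)·cross = 10309.2500 → first moment M = |Σ|/6 = 1718.2083
R_c = M/A = 1718.2083/194.0000 = 8.8567 mm
θ = 343° = 5.986479 rad
V = θ·R_c·A = 5.986479·8.8567·194.0000 = 10286.019 mm³

Volume = 10286.019 mm³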